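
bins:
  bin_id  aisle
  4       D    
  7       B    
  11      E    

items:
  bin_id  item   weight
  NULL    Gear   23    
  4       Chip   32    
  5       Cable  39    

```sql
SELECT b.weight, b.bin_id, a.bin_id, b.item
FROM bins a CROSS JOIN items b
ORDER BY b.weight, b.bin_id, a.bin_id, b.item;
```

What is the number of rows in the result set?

CROSS JOIN pairs every row of `bins` with every row of `items`: 3 × 3 = 9 rows.

9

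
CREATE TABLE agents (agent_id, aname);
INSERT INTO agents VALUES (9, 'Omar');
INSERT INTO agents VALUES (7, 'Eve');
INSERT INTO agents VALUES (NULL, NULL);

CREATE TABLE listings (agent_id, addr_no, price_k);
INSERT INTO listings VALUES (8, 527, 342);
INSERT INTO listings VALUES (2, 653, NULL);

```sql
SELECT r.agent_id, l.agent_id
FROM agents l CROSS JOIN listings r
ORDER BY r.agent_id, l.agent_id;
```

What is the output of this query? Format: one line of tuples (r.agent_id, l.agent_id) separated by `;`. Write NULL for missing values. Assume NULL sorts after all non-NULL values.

CROSS JOIN pairs every row of `agents` with every row of `listings`: 3 × 2 = 6 rows.
After projecting and ordering:
r.agent_id | l.agent_id
2 | 7
2 | 9
2 | NULL
8 | 7
8 | 9
8 | NULL

(2, 7); (2, 9); (2, NULL); (8, 7); (8, 9); (8, NULL)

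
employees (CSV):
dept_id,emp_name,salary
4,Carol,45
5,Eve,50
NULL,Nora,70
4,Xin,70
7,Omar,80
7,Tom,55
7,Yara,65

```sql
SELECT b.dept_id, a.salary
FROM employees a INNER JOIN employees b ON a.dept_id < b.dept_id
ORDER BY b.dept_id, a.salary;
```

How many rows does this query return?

11

INNER JOIN keeps only pairs where the ON condition holds.
Matching on a.dept_id < b.dept_id. A NULL in a compared column never satisfies the condition.
- a (dept_id=4) pairs with 4 row(s) of b.
- a (dept_id=5) pairs with 3 row(s) of b.
- a (dept_id=NULL) has no partner → excluded.
- a (dept_id=4) pairs with 4 row(s) of b.
- a (dept_id=7) has no partner → excluded.
- a (dept_id=7) has no partner → excluded.
- a (dept_id=7) has no partner → excluded.
Total: 11 rows.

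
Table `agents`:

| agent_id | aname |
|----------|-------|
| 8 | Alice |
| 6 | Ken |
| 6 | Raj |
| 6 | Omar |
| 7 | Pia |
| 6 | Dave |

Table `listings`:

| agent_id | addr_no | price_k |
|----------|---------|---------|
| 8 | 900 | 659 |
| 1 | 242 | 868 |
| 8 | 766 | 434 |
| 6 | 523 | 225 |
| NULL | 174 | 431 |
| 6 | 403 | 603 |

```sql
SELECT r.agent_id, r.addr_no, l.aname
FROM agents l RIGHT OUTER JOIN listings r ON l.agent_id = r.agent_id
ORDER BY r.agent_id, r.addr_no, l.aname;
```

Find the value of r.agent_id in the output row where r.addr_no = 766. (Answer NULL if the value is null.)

8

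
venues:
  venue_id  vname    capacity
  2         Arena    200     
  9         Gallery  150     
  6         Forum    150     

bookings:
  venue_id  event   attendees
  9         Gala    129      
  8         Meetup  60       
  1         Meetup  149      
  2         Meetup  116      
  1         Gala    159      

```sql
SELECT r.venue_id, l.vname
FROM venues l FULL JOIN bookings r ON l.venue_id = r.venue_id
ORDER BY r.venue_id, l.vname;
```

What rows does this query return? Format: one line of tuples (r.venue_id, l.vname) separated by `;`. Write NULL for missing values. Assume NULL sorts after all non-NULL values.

FULL OUTER JOIN keeps every row from both sides; unmatched rows get NULL for the other side's columns.
Matching on l.venue_id = r.venue_id.
- l[0] venue_id=2 → 1 match(es) in r → 1 row(s).
- l[1] venue_id=9 → 1 match(es) in r → 1 row(s).
- l[2] venue_id=6 → no match; kept with NULLs on the r side.
- 3 r row(s) had no l match → kept, l columns NULL.
After projecting and ordering:
r.venue_id | l.vname
1 | NULL
1 | NULL
2 | Arena
8 | NULL
9 | Gallery
NULL | Forum

(1, NULL); (1, NULL); (2, Arena); (8, NULL); (9, Gallery); (NULL, Forum)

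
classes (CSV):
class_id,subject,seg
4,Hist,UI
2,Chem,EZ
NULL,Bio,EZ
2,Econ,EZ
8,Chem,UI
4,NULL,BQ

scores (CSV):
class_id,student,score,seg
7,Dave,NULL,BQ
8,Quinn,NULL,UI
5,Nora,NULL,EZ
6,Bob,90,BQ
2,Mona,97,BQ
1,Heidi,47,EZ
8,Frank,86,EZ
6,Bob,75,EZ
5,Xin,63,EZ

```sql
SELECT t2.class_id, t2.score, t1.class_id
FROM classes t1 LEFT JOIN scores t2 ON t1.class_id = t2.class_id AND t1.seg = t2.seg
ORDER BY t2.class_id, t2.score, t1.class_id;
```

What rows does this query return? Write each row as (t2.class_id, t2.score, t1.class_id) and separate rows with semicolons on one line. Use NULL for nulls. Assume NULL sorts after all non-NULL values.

(8, NULL, 8); (NULL, NULL, 2); (NULL, NULL, 2); (NULL, NULL, 4); (NULL, NULL, 4); (NULL, NULL, NULL)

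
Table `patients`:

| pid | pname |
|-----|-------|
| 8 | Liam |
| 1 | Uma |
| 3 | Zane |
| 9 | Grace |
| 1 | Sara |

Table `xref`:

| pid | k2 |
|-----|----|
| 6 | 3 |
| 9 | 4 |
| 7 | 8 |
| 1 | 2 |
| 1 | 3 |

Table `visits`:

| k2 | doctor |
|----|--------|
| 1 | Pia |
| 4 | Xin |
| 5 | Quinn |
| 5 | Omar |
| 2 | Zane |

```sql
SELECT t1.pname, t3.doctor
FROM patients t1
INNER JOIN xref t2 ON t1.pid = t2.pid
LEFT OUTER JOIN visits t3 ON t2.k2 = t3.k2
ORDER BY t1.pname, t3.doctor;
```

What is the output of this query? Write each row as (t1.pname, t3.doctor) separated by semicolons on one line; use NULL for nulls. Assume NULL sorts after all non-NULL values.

(Grace, Xin); (Sara, Zane); (Sara, NULL); (Uma, Zane); (Uma, NULL)

Joins associate left-to-right: patients INNER JOIN xref on pid gives 5 intermediate row(s).
Then LEFT JOIN `visits t3` on k2: each of those 5 rows is kept; rows whose t2.k2 has no match in t3 get NULL for t3's columns.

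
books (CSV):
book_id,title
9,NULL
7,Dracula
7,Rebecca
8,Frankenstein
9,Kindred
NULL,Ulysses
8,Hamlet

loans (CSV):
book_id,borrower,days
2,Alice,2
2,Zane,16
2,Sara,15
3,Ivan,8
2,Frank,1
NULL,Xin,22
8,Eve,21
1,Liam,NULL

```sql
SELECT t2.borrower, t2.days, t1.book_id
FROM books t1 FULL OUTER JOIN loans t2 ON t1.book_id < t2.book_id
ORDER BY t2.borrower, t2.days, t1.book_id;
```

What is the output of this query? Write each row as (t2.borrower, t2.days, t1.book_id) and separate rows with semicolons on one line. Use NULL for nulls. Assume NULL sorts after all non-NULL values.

(Alice, 2, NULL); (Eve, 21, 7); (Eve, 21, 7); (Frank, 1, NULL); (Ivan, 8, NULL); (Liam, NULL, NULL); (Sara, 15, NULL); (Xin, 22, NULL); (Zane, 16, NULL); (NULL, NULL, 8); (NULL, NULL, 8); (NULL, NULL, 9); (NULL, NULL, 9); (NULL, NULL, NULL)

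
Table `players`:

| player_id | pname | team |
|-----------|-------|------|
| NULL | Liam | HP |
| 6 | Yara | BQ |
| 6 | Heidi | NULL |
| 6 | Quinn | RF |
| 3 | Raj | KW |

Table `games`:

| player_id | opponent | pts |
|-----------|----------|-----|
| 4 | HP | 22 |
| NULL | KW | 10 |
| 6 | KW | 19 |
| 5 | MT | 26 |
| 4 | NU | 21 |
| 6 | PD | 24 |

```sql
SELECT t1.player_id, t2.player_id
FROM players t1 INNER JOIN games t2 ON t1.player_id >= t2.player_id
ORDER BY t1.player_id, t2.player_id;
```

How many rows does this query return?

INNER JOIN keeps only pairs where the ON condition holds.
Matching on t1.player_id >= t2.player_id. A NULL in a compared column never satisfies the condition.
Matched pairs: 15.
Total: 15 rows.

15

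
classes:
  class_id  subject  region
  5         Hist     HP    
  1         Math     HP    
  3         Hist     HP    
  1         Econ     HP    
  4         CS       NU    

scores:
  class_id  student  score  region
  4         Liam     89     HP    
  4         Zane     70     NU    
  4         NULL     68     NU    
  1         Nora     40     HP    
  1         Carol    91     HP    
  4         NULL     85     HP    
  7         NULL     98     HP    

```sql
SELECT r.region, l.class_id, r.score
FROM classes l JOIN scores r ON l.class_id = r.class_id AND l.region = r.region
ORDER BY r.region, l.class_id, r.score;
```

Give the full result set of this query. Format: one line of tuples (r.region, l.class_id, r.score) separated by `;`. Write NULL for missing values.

(HP, 1, 40); (HP, 1, 40); (HP, 1, 91); (HP, 1, 91); (NU, 4, 68); (NU, 4, 70)

INNER JOIN keeps only pairs where the ON condition holds.
Matching on l.class_id = r.class_id AND l.region = r.region.
- l[0] class_id=5, region=HP → no match; dropped.
- l[1] class_id=1, region=HP → 2 match(es) in r → 2 row(s).
- l[2] class_id=3, region=HP → no match; dropped.
- l[3] class_id=1, region=HP → 2 match(es) in r → 2 row(s).
- l[4] class_id=4, region=NU → 2 match(es) in r → 2 row(s).
After projecting and ordering:
r.region | l.class_id | r.score
HP | 1 | 40
HP | 1 | 40
HP | 1 | 91
HP | 1 | 91
NU | 4 | 68
NU | 4 | 70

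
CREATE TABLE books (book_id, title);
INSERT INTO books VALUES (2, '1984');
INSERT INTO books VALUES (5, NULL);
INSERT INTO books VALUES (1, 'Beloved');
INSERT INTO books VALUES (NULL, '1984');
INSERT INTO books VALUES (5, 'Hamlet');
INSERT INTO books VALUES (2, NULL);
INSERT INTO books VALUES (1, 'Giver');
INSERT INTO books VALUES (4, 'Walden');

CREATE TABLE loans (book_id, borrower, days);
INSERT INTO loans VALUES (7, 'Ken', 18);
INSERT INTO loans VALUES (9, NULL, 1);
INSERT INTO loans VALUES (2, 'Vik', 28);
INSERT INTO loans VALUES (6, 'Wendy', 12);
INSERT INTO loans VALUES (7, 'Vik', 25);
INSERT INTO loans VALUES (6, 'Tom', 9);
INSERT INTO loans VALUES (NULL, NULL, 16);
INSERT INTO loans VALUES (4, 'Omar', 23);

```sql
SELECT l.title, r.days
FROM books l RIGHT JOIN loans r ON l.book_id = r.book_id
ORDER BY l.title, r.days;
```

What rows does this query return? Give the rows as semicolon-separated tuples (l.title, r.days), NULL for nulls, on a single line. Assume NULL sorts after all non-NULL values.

(1984, 28); (Walden, 23); (NULL, 1); (NULL, 9); (NULL, 12); (NULL, 16); (NULL, 18); (NULL, 25); (NULL, 28)

RIGHT JOIN keeps every row from `loans`; unmatched rows get NULL for `books`'s columns.
Matching on l.book_id = r.book_id. A NULL in a compared column never satisfies the condition.
- book_id=2: 1 matching r row(s), so 1 row(s) emitted.
- book_id=5: no matching r row.
- book_id=1: no matching r row.
- book_id=NULL: no matching r row.
- book_id=5: no matching r row.
- book_id=2: 1 matching r row(s), so 1 row(s) emitted.
- book_id=1: no matching r row.
- book_id=4: 1 matching r row(s), so 1 row(s) emitted.
- plus 6 unmatched r row(s), each kept with NULL l columns.
After projecting and ordering:
l.title | r.days
1984 | 28
Walden | 23
NULL | 1
NULL | 9
NULL | 12
NULL | 16
NULL | 18
NULL | 25
NULL | 28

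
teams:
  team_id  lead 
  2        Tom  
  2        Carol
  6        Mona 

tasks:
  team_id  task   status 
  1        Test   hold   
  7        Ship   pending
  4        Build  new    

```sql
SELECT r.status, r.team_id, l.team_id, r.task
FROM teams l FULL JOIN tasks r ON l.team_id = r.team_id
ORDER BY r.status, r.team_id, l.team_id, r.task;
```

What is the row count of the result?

FULL OUTER JOIN keeps every row from both sides; unmatched rows get NULL for the other side's columns.
Matching on l.team_id = r.team_id.
- l[0] team_id=2 → no match; kept with NULLs on the r side.
- l[1] team_id=2 → no match; kept with NULLs on the r side.
- l[2] team_id=6 → no match; kept with NULLs on the r side.
- plus 3 unmatched r row(s), each kept with NULL l columns.
Total: 0 matched + 6 padded = 6 rows.

6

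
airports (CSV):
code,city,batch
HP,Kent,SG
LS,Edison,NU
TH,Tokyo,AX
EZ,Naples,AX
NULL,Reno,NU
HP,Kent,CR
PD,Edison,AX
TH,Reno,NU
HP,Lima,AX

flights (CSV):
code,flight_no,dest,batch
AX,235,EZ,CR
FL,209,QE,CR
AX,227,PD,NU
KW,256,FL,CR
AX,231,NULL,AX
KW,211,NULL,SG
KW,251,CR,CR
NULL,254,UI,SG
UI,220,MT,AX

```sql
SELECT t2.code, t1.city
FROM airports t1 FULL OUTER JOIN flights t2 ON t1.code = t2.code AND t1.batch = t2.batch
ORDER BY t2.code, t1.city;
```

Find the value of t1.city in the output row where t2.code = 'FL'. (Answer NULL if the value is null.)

NULL

FULL OUTER JOIN keeps every row from both sides; unmatched rows get NULL for the other side's columns.
Matching on t1.code = t2.code AND t1.batch = t2.batch. A NULL in a compared column never satisfies the condition.
- t1[0] code=HP, batch=SG → no match; kept with NULLs on the t2 side.
- t1[1] code=LS, batch=NU → no match; kept with NULLs on the t2 side.
- t1[2] code=TH, batch=AX → no match; kept with NULLs on the t2 side.
- t1[3] code=EZ, batch=AX → no match; kept with NULLs on the t2 side.
- t1[4] code=NULL, batch=NU → no match; kept with NULLs on the t2 side.
- t1[5] code=HP, batch=CR → no match; kept with NULLs on the t2 side.
- t1[6] code=PD, batch=AX → no match; kept with NULLs on the t2 side.
- t1[7] code=TH, batch=NU → no match; kept with NULLs on the t2 side.
- t1[8] code=HP, batch=AX → no match; kept with NULLs on the t2 side.
- 9 row(s) from t2 found no t1 partner → padded with NULL.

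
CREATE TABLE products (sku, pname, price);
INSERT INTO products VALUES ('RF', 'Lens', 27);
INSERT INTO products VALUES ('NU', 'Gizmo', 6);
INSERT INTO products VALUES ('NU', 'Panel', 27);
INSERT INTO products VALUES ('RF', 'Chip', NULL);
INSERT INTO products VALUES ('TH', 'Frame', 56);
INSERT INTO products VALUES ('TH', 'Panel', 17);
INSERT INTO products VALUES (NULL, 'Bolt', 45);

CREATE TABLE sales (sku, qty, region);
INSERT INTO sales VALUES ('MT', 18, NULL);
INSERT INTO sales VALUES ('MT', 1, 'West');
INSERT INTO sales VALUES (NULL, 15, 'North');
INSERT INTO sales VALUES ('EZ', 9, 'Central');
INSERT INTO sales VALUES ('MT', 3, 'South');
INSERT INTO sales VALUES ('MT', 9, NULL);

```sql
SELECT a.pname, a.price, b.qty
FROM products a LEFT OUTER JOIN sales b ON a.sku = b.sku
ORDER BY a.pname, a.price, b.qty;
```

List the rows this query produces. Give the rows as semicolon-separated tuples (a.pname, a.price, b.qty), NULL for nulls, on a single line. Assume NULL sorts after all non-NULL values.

(Bolt, 45, NULL); (Chip, NULL, NULL); (Frame, 56, NULL); (Gizmo, 6, NULL); (Lens, 27, NULL); (Panel, 17, NULL); (Panel, 27, NULL)

LEFT JOIN keeps every row from `products`; unmatched rows get NULL for `sales`'s columns.
Matching on a.sku = b.sku. A NULL in a compared column never satisfies the condition.
- a row (sku=RF): no match → kept, b columns NULL.
- a row (sku=NU): no match → kept, b columns NULL.
- a row (sku=NU): no match → kept, b columns NULL.
- a row (sku=RF): no match → kept, b columns NULL.
- a row (sku=TH): no match → kept, b columns NULL.
- a row (sku=TH): no match → kept, b columns NULL.
- a row (sku=NULL): no match → kept, b columns NULL.
After projecting and ordering:
a.pname | a.price | b.qty
Bolt | 45 | NULL
Chip | NULL | NULL
Frame | 56 | NULL
Gizmo | 6 | NULL
Lens | 27 | NULL
Panel | 17 | NULL
Panel | 27 | NULL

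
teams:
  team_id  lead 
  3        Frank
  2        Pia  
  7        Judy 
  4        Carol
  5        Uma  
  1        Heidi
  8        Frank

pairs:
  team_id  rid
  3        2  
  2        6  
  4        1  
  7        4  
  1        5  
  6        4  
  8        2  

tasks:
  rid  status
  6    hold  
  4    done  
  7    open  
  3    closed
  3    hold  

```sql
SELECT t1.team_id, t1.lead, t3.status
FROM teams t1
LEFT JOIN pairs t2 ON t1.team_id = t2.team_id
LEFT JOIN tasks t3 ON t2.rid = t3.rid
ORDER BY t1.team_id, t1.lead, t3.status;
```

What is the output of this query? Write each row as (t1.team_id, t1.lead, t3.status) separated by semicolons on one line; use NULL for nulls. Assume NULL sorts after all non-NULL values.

(1, Heidi, NULL); (2, Pia, hold); (3, Frank, NULL); (4, Carol, NULL); (5, Uma, NULL); (7, Judy, done); (8, Frank, NULL)

Step 1 — t1 LEFT JOIN t2 on team_id → 7 row(s).
Then LEFT JOIN `tasks t3` on rid: each of those 7 rows is kept; rows whose t2.rid has no match in t3 get NULL for t3's columns.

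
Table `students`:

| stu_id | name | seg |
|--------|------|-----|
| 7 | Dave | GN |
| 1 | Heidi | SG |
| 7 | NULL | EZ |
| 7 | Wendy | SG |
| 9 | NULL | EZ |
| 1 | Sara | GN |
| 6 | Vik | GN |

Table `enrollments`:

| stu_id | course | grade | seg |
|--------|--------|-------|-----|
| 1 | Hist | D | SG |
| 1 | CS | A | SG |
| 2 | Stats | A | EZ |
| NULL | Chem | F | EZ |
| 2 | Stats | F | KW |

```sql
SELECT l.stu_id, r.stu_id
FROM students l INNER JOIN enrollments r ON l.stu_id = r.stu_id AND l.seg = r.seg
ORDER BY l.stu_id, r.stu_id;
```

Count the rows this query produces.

INNER JOIN keeps only pairs where the ON condition holds.
Matching on l.stu_id = r.stu_id AND l.seg = r.seg. A NULL in a compared column never satisfies the condition.
Matched pairs: 2.
Total: 2 rows.

2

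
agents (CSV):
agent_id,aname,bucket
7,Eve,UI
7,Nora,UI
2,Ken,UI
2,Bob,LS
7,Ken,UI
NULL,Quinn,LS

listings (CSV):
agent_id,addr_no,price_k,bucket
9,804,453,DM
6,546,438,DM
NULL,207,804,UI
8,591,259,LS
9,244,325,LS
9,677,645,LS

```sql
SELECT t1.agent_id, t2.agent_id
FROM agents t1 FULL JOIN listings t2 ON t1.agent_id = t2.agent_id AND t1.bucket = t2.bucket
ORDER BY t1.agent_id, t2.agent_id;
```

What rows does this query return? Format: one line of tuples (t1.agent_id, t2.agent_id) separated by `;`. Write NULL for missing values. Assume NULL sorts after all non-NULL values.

FULL OUTER JOIN keeps every row from both sides; unmatched rows get NULL for the other side's columns.
Matching on t1.agent_id = t2.agent_id AND t1.bucket = t2.bucket. A NULL in a compared column never satisfies the condition.
- t1[0] agent_id=7, bucket=UI → no match; kept with NULLs on the t2 side.
- t1[1] agent_id=7, bucket=UI → no match; kept with NULLs on the t2 side.
- t1[2] agent_id=2, bucket=UI → no match; kept with NULLs on the t2 side.
- t1[3] agent_id=2, bucket=LS → no match; kept with NULLs on the t2 side.
- t1[4] agent_id=7, bucket=UI → no match; kept with NULLs on the t2 side.
- t1[5] agent_id=NULL, bucket=LS → no match; kept with NULLs on the t2 side.
- plus 6 unmatched t2 row(s), each kept with NULL t1 columns.

(2, NULL); (2, NULL); (7, NULL); (7, NULL); (7, NULL); (NULL, 6); (NULL, 8); (NULL, 9); (NULL, 9); (NULL, 9); (NULL, NULL); (NULL, NULL)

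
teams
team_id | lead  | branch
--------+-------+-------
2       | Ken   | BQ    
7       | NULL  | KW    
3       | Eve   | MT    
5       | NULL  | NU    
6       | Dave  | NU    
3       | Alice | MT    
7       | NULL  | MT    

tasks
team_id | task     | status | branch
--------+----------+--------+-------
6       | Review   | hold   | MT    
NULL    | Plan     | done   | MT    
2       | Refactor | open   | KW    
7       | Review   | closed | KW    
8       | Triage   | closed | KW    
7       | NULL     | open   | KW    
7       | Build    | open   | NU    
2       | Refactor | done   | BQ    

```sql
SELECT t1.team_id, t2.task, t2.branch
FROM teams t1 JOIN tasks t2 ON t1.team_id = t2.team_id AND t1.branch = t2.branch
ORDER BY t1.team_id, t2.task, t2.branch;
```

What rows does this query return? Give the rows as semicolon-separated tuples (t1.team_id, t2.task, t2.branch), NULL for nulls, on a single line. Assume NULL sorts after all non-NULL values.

INNER JOIN keeps only pairs where the ON condition holds.
Matching on t1.team_id = t2.team_id AND t1.branch = t2.branch. A NULL in a compared column never satisfies the condition.
Matched pairs: 3.

(2, Refactor, BQ); (7, Review, KW); (7, NULL, KW)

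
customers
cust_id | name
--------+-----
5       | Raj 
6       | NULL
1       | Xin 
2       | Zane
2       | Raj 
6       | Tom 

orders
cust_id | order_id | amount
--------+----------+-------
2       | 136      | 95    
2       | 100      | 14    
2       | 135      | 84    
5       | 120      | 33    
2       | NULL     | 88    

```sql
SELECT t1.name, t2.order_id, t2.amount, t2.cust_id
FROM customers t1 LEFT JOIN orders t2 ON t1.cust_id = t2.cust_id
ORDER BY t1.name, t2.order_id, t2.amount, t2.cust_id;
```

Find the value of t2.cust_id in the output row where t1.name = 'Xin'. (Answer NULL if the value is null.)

NULL

LEFT JOIN keeps every row from `customers`; unmatched rows get NULL for `orders`'s columns.
Matching on t1.cust_id = t2.cust_id.
- cust_id=5: 1 matching t2 row(s), so 1 row(s) emitted.
- cust_id=6: no t2 row matches, row kept with t2 columns NULL.
- cust_id=1: no t2 row matches, row kept with t2 columns NULL.
- cust_id=2: 4 matching t2 row(s), so 4 row(s) emitted.
- cust_id=2: 4 matching t2 row(s), so 4 row(s) emitted.
- cust_id=6: no t2 row matches, row kept with t2 columns NULL.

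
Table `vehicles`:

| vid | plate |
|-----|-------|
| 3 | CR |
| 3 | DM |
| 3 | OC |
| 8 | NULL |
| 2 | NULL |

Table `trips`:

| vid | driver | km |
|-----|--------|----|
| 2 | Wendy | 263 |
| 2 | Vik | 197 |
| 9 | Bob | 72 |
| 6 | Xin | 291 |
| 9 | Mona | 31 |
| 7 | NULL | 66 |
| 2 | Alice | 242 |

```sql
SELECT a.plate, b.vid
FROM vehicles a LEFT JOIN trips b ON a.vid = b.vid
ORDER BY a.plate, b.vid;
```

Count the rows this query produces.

LEFT JOIN keeps every row from `vehicles`; unmatched rows get NULL for `trips`'s columns.
Matching on a.vid = b.vid.
- vid=3: no b row matches, row kept with b columns NULL.
- vid=3: no b row matches, row kept with b columns NULL.
- vid=3: no b row matches, row kept with b columns NULL.
- vid=8: no b row matches, row kept with b columns NULL.
- vid=2: 3 matching b row(s), so 3 row(s) emitted.
Total: 3 matched + 4 padded = 7 rows.

7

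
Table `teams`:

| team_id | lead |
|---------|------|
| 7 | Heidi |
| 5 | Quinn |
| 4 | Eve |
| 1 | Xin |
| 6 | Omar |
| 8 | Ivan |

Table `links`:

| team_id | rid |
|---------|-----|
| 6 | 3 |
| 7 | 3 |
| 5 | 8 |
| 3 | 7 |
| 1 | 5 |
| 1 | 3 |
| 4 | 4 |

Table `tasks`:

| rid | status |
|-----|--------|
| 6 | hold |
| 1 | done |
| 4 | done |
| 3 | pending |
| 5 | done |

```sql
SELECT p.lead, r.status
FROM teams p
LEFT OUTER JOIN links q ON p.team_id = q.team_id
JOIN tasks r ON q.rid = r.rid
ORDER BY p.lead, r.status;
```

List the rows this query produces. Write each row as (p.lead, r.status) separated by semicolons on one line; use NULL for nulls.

(Eve, done); (Heidi, pending); (Omar, pending); (Xin, done); (Xin, pending)

Joins associate left-to-right: teams LEFT JOIN links on team_id gives 7 intermediate row(s).
Then INNER JOIN `tasks r` on rid: keep only rows whose q.rid appears in r.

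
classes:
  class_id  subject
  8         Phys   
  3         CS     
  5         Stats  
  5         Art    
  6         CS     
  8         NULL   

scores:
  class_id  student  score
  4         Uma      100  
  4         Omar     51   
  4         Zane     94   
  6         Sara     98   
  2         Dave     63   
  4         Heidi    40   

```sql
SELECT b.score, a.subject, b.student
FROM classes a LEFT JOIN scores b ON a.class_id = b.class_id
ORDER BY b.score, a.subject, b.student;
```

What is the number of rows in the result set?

LEFT JOIN keeps every row from `classes`; unmatched rows get NULL for `scores`'s columns.
Matching on a.class_id = b.class_id.
- class_id=8: no b row matches, row kept with b columns NULL.
- class_id=3: no b row matches, row kept with b columns NULL.
- class_id=5: no b row matches, row kept with b columns NULL.
- class_id=5: no b row matches, row kept with b columns NULL.
- class_id=6: 1 matching b row(s), so 1 row(s) emitted.
- class_id=8: no b row matches, row kept with b columns NULL.
Total: 1 matched + 5 padded = 6 rows.

6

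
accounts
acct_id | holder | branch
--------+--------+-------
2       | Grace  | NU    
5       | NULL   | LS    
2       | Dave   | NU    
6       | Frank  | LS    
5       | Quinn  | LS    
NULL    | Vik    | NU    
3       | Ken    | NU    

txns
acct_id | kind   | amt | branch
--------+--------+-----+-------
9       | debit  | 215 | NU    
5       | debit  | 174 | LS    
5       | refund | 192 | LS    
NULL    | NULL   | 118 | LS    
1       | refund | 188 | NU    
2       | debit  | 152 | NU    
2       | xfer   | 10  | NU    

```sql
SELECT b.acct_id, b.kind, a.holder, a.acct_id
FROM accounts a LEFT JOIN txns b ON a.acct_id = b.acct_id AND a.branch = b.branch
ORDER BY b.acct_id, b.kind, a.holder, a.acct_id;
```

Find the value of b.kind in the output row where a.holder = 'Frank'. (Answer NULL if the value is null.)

NULL

LEFT JOIN keeps every row from `accounts`; unmatched rows get NULL for `txns`'s columns.
Matching on a.acct_id = b.acct_id AND a.branch = b.branch. A NULL in a compared column never satisfies the condition.
- acct_id=2, branch=NU: 2 matching b row(s), so 2 row(s) emitted.
- acct_id=5, branch=LS: 2 matching b row(s), so 2 row(s) emitted.
- acct_id=2, branch=NU: 2 matching b row(s), so 2 row(s) emitted.
- acct_id=6, branch=LS: no b row matches, row kept with b columns NULL.
- acct_id=5, branch=LS: 2 matching b row(s), so 2 row(s) emitted.
- acct_id=NULL, branch=NU: no b row matches, row kept with b columns NULL.
- acct_id=3, branch=NU: no b row matches, row kept with b columns NULL.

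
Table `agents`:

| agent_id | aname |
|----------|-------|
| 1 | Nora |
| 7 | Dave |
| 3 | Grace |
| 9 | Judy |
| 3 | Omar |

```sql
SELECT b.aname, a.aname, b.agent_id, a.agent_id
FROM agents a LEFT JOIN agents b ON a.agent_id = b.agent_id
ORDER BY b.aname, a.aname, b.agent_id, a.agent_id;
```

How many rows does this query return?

7

LEFT JOIN keeps every row from `agents a`; unmatched rows get NULL for `agents b`'s columns.
Matching on a.agent_id = b.agent_id.
Matched pairs: 7; unmatched a rows kept: 0.
Total: 7 rows.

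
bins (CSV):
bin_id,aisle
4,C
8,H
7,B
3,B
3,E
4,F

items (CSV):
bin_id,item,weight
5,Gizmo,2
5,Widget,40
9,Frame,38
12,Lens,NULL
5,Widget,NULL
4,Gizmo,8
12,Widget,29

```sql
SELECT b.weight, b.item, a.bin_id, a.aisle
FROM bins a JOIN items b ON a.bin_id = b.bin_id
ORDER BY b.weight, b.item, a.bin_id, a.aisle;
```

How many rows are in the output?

INNER JOIN keeps only pairs where the ON condition holds.
Matching on a.bin_id = b.bin_id.
- bin_id=4: 1 matching b row(s), so 1 row(s) emitted.
- bin_id=8: no matching b row, dropped.
- bin_id=7: no matching b row, dropped.
- bin_id=3: no matching b row, dropped.
- bin_id=3: no matching b row, dropped.
- bin_id=4: 1 matching b row(s), so 1 row(s) emitted.
Total: 2 rows.

2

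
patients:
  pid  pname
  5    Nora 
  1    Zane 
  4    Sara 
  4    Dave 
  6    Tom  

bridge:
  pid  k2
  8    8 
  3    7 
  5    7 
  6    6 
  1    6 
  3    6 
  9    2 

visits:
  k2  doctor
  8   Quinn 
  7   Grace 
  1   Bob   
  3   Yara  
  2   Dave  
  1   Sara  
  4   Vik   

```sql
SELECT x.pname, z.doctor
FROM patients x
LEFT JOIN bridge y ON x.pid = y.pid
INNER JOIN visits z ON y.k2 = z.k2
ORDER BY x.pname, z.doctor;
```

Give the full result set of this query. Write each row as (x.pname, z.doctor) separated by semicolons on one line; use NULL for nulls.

Step 1 — x LEFT JOIN y on pid → 5 row(s).
Then INNER JOIN `visits z` on k2: keep only rows whose y.k2 appears in z.

(Nora, Grace)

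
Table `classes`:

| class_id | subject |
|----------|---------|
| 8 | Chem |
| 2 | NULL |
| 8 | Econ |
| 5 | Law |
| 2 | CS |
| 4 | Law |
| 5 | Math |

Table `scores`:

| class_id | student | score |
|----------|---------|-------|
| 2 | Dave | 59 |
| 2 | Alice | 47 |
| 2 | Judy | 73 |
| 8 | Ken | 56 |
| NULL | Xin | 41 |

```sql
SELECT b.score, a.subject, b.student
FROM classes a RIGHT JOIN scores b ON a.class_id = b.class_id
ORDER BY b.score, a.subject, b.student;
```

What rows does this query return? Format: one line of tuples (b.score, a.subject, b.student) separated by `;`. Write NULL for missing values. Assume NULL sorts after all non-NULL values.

(41, NULL, Xin); (47, CS, Alice); (47, NULL, Alice); (56, Chem, Ken); (56, Econ, Ken); (59, CS, Dave); (59, NULL, Dave); (73, CS, Judy); (73, NULL, Judy)

RIGHT JOIN keeps every row from `scores`; unmatched rows get NULL for `classes`'s columns.
Matching on a.class_id = b.class_id. A NULL in a compared column never satisfies the condition.
- class_id=8: 1 matching b row(s), so 1 row(s) emitted.
- class_id=2: 3 matching b row(s), so 3 row(s) emitted.
- class_id=8: 1 matching b row(s), so 1 row(s) emitted.
- class_id=5: no matching b row.
- class_id=2: 3 matching b row(s), so 3 row(s) emitted.
- class_id=4: no matching b row.
- class_id=5: no matching b row.
- plus 1 unmatched b row(s), each kept with NULL a columns.
After projecting and ordering:
b.score | a.subject | b.student
41 | NULL | Xin
47 | CS | Alice
47 | NULL | Alice
56 | Chem | Ken
56 | Econ | Ken
59 | CS | Dave
59 | NULL | Dave
73 | CS | Judy
73 | NULL | Judy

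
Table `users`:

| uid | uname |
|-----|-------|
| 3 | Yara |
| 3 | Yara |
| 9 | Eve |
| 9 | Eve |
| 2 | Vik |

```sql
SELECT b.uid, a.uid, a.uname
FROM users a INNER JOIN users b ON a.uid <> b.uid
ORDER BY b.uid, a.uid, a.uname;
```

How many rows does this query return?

16

INNER JOIN keeps only pairs where the ON condition holds.
Matching on a.uid <> b.uid.
Matched pairs: 16.
Total: 16 rows.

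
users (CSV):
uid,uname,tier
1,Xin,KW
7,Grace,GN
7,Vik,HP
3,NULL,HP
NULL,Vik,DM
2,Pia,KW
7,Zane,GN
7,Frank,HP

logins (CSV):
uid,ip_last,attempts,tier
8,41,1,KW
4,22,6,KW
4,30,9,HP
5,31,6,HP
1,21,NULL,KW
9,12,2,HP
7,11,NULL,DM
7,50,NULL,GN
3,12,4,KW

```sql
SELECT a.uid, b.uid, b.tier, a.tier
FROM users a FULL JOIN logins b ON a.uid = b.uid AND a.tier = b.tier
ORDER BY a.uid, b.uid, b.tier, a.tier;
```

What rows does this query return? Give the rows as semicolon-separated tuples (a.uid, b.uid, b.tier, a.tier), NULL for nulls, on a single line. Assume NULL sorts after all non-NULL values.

(1, 1, KW, KW); (2, NULL, NULL, KW); (3, NULL, NULL, HP); (7, 7, GN, GN); (7, 7, GN, GN); (7, NULL, NULL, HP); (7, NULL, NULL, HP); (NULL, 3, KW, NULL); (NULL, 4, HP, NULL); (NULL, 4, KW, NULL); (NULL, 5, HP, NULL); (NULL, 7, DM, NULL); (NULL, 8, KW, NULL); (NULL, 9, HP, NULL); (NULL, NULL, NULL, DM)

FULL OUTER JOIN keeps every row from both sides; unmatched rows get NULL for the other side's columns.
Matching on a.uid = b.uid AND a.tier = b.tier. A NULL in a compared column never satisfies the condition.
Matched pairs: 3; unmatched a rows kept: 5; unmatched b rows kept: 7.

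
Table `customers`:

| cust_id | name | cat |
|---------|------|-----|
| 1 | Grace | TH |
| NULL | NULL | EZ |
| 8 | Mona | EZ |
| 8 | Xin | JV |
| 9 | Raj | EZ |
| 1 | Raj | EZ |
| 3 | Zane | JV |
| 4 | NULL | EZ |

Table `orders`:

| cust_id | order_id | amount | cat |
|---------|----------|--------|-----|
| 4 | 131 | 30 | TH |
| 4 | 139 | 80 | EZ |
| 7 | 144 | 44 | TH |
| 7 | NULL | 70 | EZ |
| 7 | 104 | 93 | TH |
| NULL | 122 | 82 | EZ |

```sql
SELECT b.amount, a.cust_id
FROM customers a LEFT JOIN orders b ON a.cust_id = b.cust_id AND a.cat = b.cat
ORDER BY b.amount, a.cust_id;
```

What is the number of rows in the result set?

LEFT JOIN keeps every row from `customers`; unmatched rows get NULL for `orders`'s columns.
Matching on a.cust_id = b.cust_id AND a.cat = b.cat. A NULL in a compared column never satisfies the condition.
- cust_id=1, cat=TH: no b row matches, row kept with b columns NULL.
- cust_id=NULL, cat=EZ: no b row matches, row kept with b columns NULL.
- cust_id=8, cat=EZ: no b row matches, row kept with b columns NULL.
- cust_id=8, cat=JV: no b row matches, row kept with b columns NULL.
- cust_id=9, cat=EZ: no b row matches, row kept with b columns NULL.
- cust_id=1, cat=EZ: no b row matches, row kept with b columns NULL.
- cust_id=3, cat=JV: no b row matches, row kept with b columns NULL.
- cust_id=4, cat=EZ: 1 matching b row(s), so 1 row(s) emitted.
Total: 1 matched + 7 padded = 8 rows.

8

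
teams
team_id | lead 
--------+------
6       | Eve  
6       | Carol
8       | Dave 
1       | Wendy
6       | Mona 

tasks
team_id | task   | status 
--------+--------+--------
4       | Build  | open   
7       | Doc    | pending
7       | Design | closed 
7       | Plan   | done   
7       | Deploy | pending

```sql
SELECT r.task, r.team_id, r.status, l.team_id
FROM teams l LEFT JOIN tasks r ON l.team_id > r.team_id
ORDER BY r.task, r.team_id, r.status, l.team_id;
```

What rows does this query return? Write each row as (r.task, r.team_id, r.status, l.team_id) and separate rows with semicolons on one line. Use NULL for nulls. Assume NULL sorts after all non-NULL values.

(Build, 4, open, 6); (Build, 4, open, 6); (Build, 4, open, 6); (Build, 4, open, 8); (Deploy, 7, pending, 8); (Design, 7, closed, 8); (Doc, 7, pending, 8); (Plan, 7, done, 8); (NULL, NULL, NULL, 1)

LEFT JOIN keeps every row from `teams`; unmatched rows get NULL for `tasks`'s columns.
Matching on l.team_id > r.team_id.
- l[0] team_id=6 → 1 match(es) in r → 1 row(s).
- l[1] team_id=6 → 1 match(es) in r → 1 row(s).
- l[2] team_id=8 → 5 match(es) in r → 5 row(s).
- l[3] team_id=1 → no match; kept with NULLs on the r side.
- l[4] team_id=6 → 1 match(es) in r → 1 row(s).
After projecting and ordering:
r.task | r.team_id | r.status | l.team_id
Build | 4 | open | 6
Build | 4 | open | 6
Build | 4 | open | 6
Build | 4 | open | 8
Deploy | 7 | pending | 8
Design | 7 | closed | 8
Doc | 7 | pending | 8
Plan | 7 | done | 8
NULL | NULL | NULL | 1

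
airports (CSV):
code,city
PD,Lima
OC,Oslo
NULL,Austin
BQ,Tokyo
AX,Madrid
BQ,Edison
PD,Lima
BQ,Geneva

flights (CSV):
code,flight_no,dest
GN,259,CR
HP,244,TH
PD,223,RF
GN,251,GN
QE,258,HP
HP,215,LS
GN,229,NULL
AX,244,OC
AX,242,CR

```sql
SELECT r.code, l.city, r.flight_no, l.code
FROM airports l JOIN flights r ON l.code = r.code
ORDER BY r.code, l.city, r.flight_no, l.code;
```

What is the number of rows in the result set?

INNER JOIN keeps only pairs where the ON condition holds.
Matching on l.code = r.code. A NULL in a compared column never satisfies the condition.
- l row (code=PD): matches 1 r row(s) → 1 output row(s).
- l row (code=OC): no match → dropped.
- l row (code=NULL): no match → dropped.
- l row (code=BQ): no match → dropped.
- l row (code=AX): matches 2 r row(s) → 2 output row(s).
- l row (code=BQ): no match → dropped.
- l row (code=PD): matches 1 r row(s) → 1 output row(s).
- l row (code=BQ): no match → dropped.
Total: 4 rows.

4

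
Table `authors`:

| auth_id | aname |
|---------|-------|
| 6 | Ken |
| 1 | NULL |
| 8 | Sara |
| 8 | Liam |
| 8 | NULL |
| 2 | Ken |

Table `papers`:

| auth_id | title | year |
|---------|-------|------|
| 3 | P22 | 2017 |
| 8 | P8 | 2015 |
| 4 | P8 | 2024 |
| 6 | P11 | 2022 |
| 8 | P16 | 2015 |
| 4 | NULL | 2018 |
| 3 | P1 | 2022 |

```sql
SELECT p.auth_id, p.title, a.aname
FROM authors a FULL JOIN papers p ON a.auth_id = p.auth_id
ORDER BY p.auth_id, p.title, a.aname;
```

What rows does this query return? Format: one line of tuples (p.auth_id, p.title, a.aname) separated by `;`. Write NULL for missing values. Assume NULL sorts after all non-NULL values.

(3, P1, NULL); (3, P22, NULL); (4, P8, NULL); (4, NULL, NULL); (6, P11, Ken); (8, P16, Liam); (8, P16, Sara); (8, P16, NULL); (8, P8, Liam); (8, P8, Sara); (8, P8, NULL); (NULL, NULL, Ken); (NULL, NULL, NULL)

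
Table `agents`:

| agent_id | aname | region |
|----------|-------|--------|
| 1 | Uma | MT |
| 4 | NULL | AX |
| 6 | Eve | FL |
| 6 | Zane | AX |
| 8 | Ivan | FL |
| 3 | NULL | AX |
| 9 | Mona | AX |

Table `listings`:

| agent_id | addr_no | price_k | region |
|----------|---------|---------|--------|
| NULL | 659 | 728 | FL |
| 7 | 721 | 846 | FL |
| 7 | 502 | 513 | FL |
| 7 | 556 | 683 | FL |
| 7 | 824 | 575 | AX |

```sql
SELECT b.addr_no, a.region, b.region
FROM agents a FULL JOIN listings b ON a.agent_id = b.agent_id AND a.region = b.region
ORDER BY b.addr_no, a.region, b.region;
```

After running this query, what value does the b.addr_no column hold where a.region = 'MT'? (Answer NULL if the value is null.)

FULL OUTER JOIN keeps every row from both sides; unmatched rows get NULL for the other side's columns.
Matching on a.agent_id = b.agent_id AND a.region = b.region. A NULL in a compared column never satisfies the condition.
- a (agent_id=1, region=MT) has no partner → padded with NULL.
- a (agent_id=4, region=AX) has no partner → padded with NULL.
- a (agent_id=6, region=FL) has no partner → padded with NULL.
- a (agent_id=6, region=AX) has no partner → padded with NULL.
- a (agent_id=8, region=FL) has no partner → padded with NULL.
- a (agent_id=3, region=AX) has no partner → padded with NULL.
- a (agent_id=9, region=AX) has no partner → padded with NULL.
- 5 row(s) from b found no a partner → padded with NULL.

NULL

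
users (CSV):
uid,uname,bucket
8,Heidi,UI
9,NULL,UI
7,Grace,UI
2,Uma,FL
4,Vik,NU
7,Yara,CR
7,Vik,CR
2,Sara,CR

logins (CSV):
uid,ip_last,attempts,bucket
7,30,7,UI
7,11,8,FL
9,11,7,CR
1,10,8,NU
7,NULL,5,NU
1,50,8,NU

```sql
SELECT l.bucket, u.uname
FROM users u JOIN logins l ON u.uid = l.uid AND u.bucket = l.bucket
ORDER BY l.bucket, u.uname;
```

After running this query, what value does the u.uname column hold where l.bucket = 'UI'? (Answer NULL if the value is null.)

Grace

INNER JOIN keeps only pairs where the ON condition holds.
Matching on u.uid = l.uid AND u.bucket = l.bucket.
Matched pairs: 1.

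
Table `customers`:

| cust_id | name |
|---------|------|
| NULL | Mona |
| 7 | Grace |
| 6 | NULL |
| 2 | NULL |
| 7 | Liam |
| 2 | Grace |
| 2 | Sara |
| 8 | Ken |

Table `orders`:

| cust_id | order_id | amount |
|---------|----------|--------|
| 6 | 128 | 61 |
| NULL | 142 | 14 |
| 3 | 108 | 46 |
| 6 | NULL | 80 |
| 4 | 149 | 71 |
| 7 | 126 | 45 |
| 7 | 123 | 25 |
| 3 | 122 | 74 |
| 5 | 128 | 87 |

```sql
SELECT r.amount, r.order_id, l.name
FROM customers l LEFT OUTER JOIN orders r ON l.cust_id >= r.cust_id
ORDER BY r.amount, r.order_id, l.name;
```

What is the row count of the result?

34

LEFT JOIN keeps every row from `customers`; unmatched rows get NULL for `orders`'s columns.
Matching on l.cust_id >= r.cust_id. A NULL in a compared column never satisfies the condition.
- l (cust_id=NULL) has no partner → padded with NULL.
- l (cust_id=7) pairs with 8 row(s) of r.
- l (cust_id=6) pairs with 6 row(s) of r.
- l (cust_id=2) has no partner → padded with NULL.
- l (cust_id=7) pairs with 8 row(s) of r.
- l (cust_id=2) has no partner → padded with NULL.
- l (cust_id=2) has no partner → padded with NULL.
- l (cust_id=8) pairs with 8 row(s) of r.
Total: 30 matched + 4 padded = 34 rows.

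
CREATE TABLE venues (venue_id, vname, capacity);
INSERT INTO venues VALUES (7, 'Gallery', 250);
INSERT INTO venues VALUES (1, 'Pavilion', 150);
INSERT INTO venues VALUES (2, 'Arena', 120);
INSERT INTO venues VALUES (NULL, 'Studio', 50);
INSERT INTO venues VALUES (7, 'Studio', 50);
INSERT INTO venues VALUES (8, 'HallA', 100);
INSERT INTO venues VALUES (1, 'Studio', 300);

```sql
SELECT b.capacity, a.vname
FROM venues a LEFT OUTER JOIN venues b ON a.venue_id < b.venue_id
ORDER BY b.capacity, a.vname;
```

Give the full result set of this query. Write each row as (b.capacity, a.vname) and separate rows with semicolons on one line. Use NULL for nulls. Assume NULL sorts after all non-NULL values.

(50, Arena); (50, Pavilion); (50, Studio); (100, Arena); (100, Gallery); (100, Pavilion); (100, Studio); (100, Studio); (120, Pavilion); (120, Studio); (250, Arena); (250, Pavilion); (250, Studio); (NULL, HallA); (NULL, Studio)

LEFT JOIN keeps every row from `venues a`; unmatched rows get NULL for `venues b`'s columns.
Matching on a.venue_id < b.venue_id. A NULL in a compared column never satisfies the condition.
Matched pairs: 13; unmatched a rows kept: 2.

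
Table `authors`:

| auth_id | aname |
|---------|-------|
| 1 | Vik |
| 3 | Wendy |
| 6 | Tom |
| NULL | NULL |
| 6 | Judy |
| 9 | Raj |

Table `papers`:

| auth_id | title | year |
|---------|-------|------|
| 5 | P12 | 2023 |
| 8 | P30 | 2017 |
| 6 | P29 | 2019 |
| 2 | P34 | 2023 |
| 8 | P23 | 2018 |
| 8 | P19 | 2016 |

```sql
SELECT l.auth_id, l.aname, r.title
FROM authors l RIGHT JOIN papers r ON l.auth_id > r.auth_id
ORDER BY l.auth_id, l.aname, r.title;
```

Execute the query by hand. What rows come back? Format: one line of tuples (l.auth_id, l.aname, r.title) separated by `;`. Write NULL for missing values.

RIGHT JOIN keeps every row from `papers`; unmatched rows get NULL for `authors`'s columns.
Matching on l.auth_id > r.auth_id. A NULL in a compared column never satisfies the condition.
Matched pairs: 11; unmatched r rows kept: 0.

(3, Wendy, P34); (6, Judy, P12); (6, Judy, P34); (6, Tom, P12); (6, Tom, P34); (9, Raj, P12); (9, Raj, P19); (9, Raj, P23); (9, Raj, P29); (9, Raj, P30); (9, Raj, P34)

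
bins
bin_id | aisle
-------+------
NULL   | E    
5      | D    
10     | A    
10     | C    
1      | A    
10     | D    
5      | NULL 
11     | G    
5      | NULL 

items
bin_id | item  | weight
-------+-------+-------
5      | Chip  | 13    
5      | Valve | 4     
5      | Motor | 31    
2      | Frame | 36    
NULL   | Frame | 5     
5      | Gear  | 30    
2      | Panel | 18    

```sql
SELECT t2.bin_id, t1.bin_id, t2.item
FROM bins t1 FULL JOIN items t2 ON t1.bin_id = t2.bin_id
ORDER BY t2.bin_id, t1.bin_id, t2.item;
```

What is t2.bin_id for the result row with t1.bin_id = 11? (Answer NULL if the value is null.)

NULL

FULL OUTER JOIN keeps every row from both sides; unmatched rows get NULL for the other side's columns.
Matching on t1.bin_id = t2.bin_id. A NULL in a compared column never satisfies the condition.
Matched pairs: 12; unmatched t1 rows kept: 6; unmatched t2 rows kept: 3.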